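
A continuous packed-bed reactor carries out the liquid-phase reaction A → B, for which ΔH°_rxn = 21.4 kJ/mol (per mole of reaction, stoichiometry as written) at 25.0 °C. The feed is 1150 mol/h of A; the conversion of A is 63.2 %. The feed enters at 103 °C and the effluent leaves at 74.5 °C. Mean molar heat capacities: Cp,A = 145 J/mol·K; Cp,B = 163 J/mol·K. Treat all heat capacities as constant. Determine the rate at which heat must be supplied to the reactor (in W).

Extent of reaction ξ = 0.632 × 1150 = 726.8 mol/h
Reaction term: ξ·ΔH°_rxn = 726.8 × 21.4 = 15554 kJ/h
Sensible, feed 103→25 °C: -13006 kJ/h
Outlet flows (mol/h): A 423.2, B 726.8
Sensible, products 25→74.5 °C: 8901.7 kJ/h
Q = ΔH = 11449 kJ/h = 3.1802 kW
Heat supplied = 3180.2 W

Q_in = 3180 W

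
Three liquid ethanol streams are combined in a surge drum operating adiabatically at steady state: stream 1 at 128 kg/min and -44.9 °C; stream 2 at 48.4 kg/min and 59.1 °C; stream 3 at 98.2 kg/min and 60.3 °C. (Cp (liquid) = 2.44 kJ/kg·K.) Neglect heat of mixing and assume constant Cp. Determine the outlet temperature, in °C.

T_out = 11.1 °C

Adiabatic, steady state ⇒ Σ ṁᵢCp,ᵢ(T_out − Tᵢ) = 0
Σ ṁᵢCp,ᵢTᵢ = 128×2.44×-44.9 + 48.4×2.44×59.1 + 98.2×2.44×60.3 = 7404.7
Σ ṁᵢCp,ᵢ = 128×2.44 + 48.4×2.44 + 98.2×2.44 = 670.02
T_out = 7404.7 / 670.02 = 11.051 °C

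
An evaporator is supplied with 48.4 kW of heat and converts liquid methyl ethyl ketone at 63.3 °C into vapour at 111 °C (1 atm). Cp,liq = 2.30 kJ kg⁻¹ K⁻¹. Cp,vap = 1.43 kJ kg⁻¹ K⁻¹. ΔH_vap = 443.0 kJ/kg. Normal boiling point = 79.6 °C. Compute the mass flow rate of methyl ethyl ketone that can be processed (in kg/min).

Δh = 2.30×(79.6−63.3) + 443.0 + 1.43×(111−79.6) = 525.39 kJ/kg
Q = 48.4 kW = 48.4 kJ/s = 2904 kJ/min
ṁ = Q/Δh = 2904 / 525.39 = 5.5273 kg/min

ṁ = 5.53 kg/min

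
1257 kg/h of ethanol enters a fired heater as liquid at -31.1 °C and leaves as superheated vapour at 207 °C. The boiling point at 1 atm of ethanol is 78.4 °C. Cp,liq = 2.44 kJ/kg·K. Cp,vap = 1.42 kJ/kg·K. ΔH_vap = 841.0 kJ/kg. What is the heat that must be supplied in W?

Q = 451000 W

liquid -31.1→78.4 °C: 267.18 kJ/kg
vaporisation at 78.4 °C: 841 kJ/kg
vapour 78.4→207 °C: 182.61 kJ/kg
Δh = 267.18 + 841 + 182.61 = 1290.8 kJ/kg
Q = ṁ·Δh = 1257 kg/h × 1290.8 kJ/kg = 1.6225e+06 kJ/h
|Q| = 450.7 kW = 450700 W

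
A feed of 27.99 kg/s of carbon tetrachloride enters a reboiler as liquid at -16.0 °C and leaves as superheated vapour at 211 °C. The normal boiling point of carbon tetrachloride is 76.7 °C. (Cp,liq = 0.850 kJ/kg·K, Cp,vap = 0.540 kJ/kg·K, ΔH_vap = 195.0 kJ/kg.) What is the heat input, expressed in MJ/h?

Q = 34900 MJ/h

liquid -16.0→76.7 °C: 78.795 kJ/kg
vaporisation at 76.7 °C: 195 kJ/kg
vapour 76.7→211 °C: 72.522 kJ/kg
Δh = 78.795 + 195 + 72.522 = 346.32 kJ/kg
Q = ṁ·Δh = 27.99 kg/s × 346.32 kJ/kg = 9693.4 kJ/s
|Q| = 9693.4 kW = 34896 MJ/h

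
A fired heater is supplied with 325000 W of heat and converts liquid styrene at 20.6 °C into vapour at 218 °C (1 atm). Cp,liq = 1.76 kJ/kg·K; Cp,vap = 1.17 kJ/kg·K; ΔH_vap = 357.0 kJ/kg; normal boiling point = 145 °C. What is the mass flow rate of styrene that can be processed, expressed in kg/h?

Δh = 1.76×(145−20.6) + 357.0 + 1.17×(218−145) = 661.35 kJ/kg
Q = 325000 W = 325 kJ/s = 1.17e+06 kJ/h
ṁ = Q/Δh = 1.17e+06 / 661.35 = 1769.1 kg/h

ṁ = 1770 kg/h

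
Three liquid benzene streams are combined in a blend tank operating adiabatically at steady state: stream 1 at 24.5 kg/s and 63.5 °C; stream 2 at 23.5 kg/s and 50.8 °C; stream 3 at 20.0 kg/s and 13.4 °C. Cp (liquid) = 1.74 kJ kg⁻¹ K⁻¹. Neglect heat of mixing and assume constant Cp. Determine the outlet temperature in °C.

T_out = 44.4 °C

Energy balance with Q = 0: Σ ṁᵢCp,ᵢ(T_out − Tᵢ) = 0
Σ ṁᵢCp,ᵢTᵢ = 24.5×1.74×63.5 + 23.5×1.74×50.8 + 20.0×1.74×13.4 = 5250.5
Σ ṁᵢCp,ᵢ = 24.5×1.74 + 23.5×1.74 + 20.0×1.74 = 118.32
T_out = 5250.5 / 118.32 = 44.376 °C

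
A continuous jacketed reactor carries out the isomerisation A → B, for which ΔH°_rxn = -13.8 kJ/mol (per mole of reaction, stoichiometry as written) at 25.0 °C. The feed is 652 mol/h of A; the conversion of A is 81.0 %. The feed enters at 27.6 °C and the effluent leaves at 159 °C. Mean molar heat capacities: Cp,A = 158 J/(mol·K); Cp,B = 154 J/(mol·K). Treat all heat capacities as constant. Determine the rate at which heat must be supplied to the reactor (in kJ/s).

Extent of reaction ξ = 0.810 × 652 = 528.12 mol/h
Reaction term: ξ·ΔH°_rxn = 528.12 × -13.8 = -7288.1 kJ/h
Sensible, feed 27.6→25 °C: -267.84 kJ/h
Outlet flows (mol/h): A 123.88, B 528.12
Sensible, products 25→159 °C: 13521 kJ/h
Q = ΔH = 5965.2 kJ/h = 1.657 kW
Heat supplied = 1.657 kJ/s

Q_in = 1.66 kJ/s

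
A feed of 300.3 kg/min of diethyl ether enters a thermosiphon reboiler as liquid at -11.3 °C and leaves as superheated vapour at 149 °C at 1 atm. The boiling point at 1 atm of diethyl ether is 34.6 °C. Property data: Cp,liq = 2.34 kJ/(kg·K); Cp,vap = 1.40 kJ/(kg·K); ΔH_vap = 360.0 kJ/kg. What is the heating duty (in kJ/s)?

liquid -11.3→34.6 °C: 107.41 kJ/kg
vaporisation at 34.6 °C: 360 kJ/kg
vapour 34.6→149 °C: 160.16 kJ/kg
Δh = 107.41 + 360 + 160.16 = 627.57 kJ/kg
Q = ṁ·Δh = 300.3 kg/min × 627.57 kJ/kg = 188460 kJ/min
|Q| = 3141 kW

Q = 3140 kJ/s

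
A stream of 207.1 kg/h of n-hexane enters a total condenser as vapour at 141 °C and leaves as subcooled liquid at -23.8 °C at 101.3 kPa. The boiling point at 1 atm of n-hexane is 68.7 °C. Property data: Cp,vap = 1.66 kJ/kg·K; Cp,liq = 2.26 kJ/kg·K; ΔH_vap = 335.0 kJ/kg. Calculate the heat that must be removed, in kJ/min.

vapour 141→68.7 °C: -120.02 kJ/kg
condensation at 68.7 °C: -335 kJ/kg
liquid 68.7→-23.8 °C: -209.05 kJ/kg
Δh = -120.02 + -335 + -209.05 = -664.07 kJ/kg
Q = ṁ·Δh = 207.1 kg/h × -664.07 kJ/kg = -137530 kJ/h
|Q| = 38.202 kW = 2292.1 kJ/min

Q_c = 2290 kJ/min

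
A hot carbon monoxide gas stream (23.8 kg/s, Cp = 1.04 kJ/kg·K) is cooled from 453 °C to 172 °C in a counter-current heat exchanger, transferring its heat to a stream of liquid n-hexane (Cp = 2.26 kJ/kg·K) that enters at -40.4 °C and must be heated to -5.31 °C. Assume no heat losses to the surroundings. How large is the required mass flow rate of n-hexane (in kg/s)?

Heat released by hot stream: Q = 23.8 × 1.04 × (453 − 172) = 6955.3 kJ/s
Energy balance on cold side (adiabatic exchanger): Q = ṁ_c·Cp_c·(T_c,out − T_c,in)
ṁ_c = 6955.3 / [2.26 × (-5.31 − -40.4)] = 87.705 kg/s

ṁ_c = 87.7 kg/s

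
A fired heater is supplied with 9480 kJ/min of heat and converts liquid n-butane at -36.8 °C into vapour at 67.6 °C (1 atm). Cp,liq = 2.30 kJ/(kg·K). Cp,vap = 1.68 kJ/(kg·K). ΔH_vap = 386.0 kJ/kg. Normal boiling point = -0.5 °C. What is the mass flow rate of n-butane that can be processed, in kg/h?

ṁ = 974 kg/h

Δh = 2.30×(-0.5−-36.8) + 386.0 + 1.68×(67.6−-0.5) = 583.9 kJ/kg
Q = 9480 kJ/min = 158 kJ/s = 568800 kJ/h
ṁ = Q/Δh = 568800 / 583.9 = 974.14 kg/h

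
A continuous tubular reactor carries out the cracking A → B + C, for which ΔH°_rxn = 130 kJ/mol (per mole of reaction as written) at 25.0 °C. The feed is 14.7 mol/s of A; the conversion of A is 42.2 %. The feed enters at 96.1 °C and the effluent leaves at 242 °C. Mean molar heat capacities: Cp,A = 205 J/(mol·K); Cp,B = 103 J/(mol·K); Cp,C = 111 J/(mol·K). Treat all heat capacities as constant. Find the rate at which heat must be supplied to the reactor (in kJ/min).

Extent of reaction ξ = 0.422 × 14.7 = 6.2034 mol/s
Reaction term: ξ·ΔH°_rxn = 6.2034 × 130 = 806.44 kJ/s
Sensible, feed 96.1→25 °C: -214.26 kJ/s
Outlet flows (mol/s): A 8.4966, B 6.2034, C 6.2034
Sensible, products 25→242 °C: 666.04 kJ/s
Q = ΔH = 1258.2 kJ/s = 1258.2 kW
Heat supplied = 75494 kJ/min

Q_in = 75500 kJ/min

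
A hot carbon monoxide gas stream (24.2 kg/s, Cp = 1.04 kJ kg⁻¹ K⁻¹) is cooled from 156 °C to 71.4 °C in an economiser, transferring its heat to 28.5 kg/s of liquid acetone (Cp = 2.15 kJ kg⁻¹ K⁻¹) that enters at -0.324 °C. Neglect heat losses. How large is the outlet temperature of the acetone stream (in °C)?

Heat released by hot stream: Q = 24.2 × 1.04 × (156 − 71.4) = 2129.2 kJ/s
Energy balance on cold side (adiabatic exchanger): Q = ṁ_c·Cp_c·(T_c,out − T_c,in)
T_c,out = -0.324 + 2129.2/(28.5 × 2.15) = 34.424 °C

T_c,out = 34.4 °C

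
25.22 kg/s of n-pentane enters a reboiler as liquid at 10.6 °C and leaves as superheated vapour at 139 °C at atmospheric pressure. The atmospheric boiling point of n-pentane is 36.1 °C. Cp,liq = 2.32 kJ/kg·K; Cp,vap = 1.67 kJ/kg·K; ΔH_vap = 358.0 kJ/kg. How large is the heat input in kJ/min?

Q = 891000 kJ/min

liquid 10.6→36.1 °C: 59.16 kJ/kg
vaporisation at 36.1 °C: 358 kJ/kg
vapour 36.1→139 °C: 171.84 kJ/kg
Δh = 59.16 + 358 + 171.84 = 589 kJ/kg
Q = ṁ·Δh = 25.22 kg/s × 589 kJ/kg = 14855 kJ/s
|Q| = 14855 kW = 891280 kJ/min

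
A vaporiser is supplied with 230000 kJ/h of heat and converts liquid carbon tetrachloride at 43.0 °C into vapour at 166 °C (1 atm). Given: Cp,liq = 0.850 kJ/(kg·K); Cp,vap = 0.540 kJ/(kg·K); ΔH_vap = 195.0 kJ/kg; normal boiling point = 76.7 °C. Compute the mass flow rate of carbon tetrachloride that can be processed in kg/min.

ṁ = 14.1 kg/min

Δh = 0.850×(76.7−43.0) + 195.0 + 0.540×(166−76.7) = 271.87 kJ/kg
Q = 230000 kJ/h = 63.889 kJ/s = 3833.3 kJ/min
ṁ = Q/Δh = 3833.3 / 271.87 = 14.1 kg/min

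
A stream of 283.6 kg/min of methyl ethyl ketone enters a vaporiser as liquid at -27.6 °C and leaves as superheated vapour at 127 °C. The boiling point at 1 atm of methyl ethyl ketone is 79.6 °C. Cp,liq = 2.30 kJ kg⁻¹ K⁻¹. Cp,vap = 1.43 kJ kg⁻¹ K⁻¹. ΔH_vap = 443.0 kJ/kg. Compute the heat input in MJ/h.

liquid -27.6→79.6 °C: 246.56 kJ/kg
vaporisation at 79.6 °C: 443 kJ/kg
vapour 79.6→127 °C: 67.782 kJ/kg
Δh = 246.56 + 443 + 67.782 = 757.34 kJ/kg
Q = ṁ·Δh = 283.6 kg/min × 757.34 kJ/kg = 214780 kJ/min
|Q| = 3579.7 kW = 12887 MJ/h

Q = 12900 MJ/h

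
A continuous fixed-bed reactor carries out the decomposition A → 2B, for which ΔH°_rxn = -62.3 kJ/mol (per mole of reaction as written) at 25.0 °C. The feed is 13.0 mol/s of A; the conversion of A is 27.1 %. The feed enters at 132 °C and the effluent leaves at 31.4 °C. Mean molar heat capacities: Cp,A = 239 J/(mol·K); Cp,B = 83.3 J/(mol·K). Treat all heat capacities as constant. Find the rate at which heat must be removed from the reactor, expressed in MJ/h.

Q_out = 1920 MJ/h

Extent of reaction ξ = 0.271 × 13.0 = 3.523 mol/s
Reaction term: ξ·ΔH°_rxn = 3.523 × -62.3 = -219.48 kJ/s
Sensible, feed 132→25 °C: -332.45 kJ/s
Outlet flows (mol/s): A 9.477, B 7.046
Sensible, products 25→31.4 °C: 18.252 kJ/s
Q = ΔH = -533.68 kJ/s = -533.68 kW
Heat removed = 1921.2 MJ/h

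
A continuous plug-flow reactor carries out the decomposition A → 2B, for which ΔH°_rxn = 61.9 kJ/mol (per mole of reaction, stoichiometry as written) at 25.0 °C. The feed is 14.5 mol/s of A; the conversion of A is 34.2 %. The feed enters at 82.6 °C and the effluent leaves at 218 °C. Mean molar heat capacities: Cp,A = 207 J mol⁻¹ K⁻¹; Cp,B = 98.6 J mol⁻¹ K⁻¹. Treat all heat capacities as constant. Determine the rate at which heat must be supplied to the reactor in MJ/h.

Q_in = 2530 MJ/h

Extent of reaction ξ = 0.342 × 14.5 = 4.959 mol/s
Reaction term: ξ·ΔH°_rxn = 4.959 × 61.9 = 306.96 kJ/s
Sensible, feed 82.6→25 °C: -172.89 kJ/s
Outlet flows (mol/s): A 9.541, B 9.918
Sensible, products 25→218 °C: 569.91 kJ/s
Q = ΔH = 703.99 kJ/s = 703.99 kW
Heat supplied = 2534.3 MJ/h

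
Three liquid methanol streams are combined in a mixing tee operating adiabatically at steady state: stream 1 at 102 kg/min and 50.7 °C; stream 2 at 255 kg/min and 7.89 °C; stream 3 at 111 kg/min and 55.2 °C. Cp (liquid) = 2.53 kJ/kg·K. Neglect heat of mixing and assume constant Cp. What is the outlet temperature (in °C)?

Energy balance with Q = 0: Σ ṁᵢCp,ᵢ(T_out − Tᵢ) = 0
T_out = Σ ṁᵢCp,ᵢTᵢ / Σ ṁᵢCp,ᵢ
      = 33676 / 1184 = 28.441 °C

T_out = 28.4 °C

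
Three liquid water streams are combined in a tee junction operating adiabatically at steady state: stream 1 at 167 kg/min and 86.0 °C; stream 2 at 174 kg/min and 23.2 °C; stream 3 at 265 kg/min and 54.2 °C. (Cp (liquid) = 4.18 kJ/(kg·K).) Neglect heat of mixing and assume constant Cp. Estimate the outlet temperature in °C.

T_out = 54.1 °C

Energy balance with Q = 0: Σ ṁᵢCp,ᵢ(T_out − Tᵢ) = 0
T_out = Σ ṁᵢCp,ᵢTᵢ / Σ ṁᵢCp,ᵢ
      = 136940 / 2533.1 = 54.062 °C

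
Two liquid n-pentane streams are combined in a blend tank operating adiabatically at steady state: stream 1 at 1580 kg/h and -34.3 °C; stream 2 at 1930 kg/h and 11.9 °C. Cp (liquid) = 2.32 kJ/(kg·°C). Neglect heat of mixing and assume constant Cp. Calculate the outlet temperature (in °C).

T_out = -8.90 °C

Adiabatic, steady state ⇒ Σ ṁᵢCp,ᵢ(T_out − Tᵢ) = 0
Σ ṁᵢCp,ᵢTᵢ = 1580×2.32×-34.3 + 1930×2.32×11.9 = -72447
Σ ṁᵢCp,ᵢ = 1580×2.32 + 1930×2.32 = 8143.2
T_out = -72447 / 8143.2 = -8.8966 °C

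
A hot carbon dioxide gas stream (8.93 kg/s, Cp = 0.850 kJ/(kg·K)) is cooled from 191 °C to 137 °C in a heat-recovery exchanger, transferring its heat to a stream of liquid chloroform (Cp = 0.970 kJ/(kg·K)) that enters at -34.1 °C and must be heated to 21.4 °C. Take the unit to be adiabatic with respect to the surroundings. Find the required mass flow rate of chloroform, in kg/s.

Heat released by hot stream: Q = 8.93 × 0.850 × (191 − 137) = 409.89 kJ/s
Energy balance on cold side (adiabatic exchanger): Q = ṁ_c·Cp_c·(T_c,out − T_c,in)
ṁ_c = 409.89 / [0.970 × (21.4 − -34.1)] = 7.6138 kg/s

ṁ_c = 7.61 kg/s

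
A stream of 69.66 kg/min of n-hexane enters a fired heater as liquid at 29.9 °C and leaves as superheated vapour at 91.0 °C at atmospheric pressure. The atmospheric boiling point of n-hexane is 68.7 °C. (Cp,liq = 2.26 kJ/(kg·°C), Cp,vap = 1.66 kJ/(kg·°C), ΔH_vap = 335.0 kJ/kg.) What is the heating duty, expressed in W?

Q = 534000 W

liquid 29.9→68.7 °C: 87.688 kJ/kg
vaporisation at 68.7 °C: 335 kJ/kg
vapour 68.7→91.0 °C: 37.018 kJ/kg
Δh = 87.688 + 335 + 37.018 = 459.71 kJ/kg
Q = ṁ·Δh = 69.66 kg/min × 459.71 kJ/kg = 32023 kJ/min
|Q| = 533.72 kW = 533720 W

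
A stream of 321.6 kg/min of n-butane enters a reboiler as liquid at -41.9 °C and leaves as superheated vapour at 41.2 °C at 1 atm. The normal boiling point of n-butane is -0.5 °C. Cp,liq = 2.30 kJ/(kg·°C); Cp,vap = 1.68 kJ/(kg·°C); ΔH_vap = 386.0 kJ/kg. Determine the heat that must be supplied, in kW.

liquid -41.9→-0.5 °C: 95.22 kJ/kg
vaporisation at -0.5 °C: 386 kJ/kg
vapour -0.5→41.2 °C: 70.056 kJ/kg
Δh = 95.22 + 386 + 70.056 = 551.28 kJ/kg
Q = ṁ·Δh = 321.6 kg/min × 551.28 kJ/kg = 177290 kJ/min
|Q| = 2954.8 kW

Q = 2950 kW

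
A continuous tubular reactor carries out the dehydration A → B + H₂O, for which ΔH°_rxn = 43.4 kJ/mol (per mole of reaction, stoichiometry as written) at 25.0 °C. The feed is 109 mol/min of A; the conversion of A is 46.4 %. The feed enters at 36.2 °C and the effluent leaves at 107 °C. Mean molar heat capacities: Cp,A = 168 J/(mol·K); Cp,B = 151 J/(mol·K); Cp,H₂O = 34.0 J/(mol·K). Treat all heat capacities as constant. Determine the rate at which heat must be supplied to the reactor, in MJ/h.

Q_in = 214 MJ/h

Extent of reaction ξ = 0.464 × 109 = 50.576 mol/min
Reaction term: ξ·ΔH°_rxn = 50.576 × 43.4 = 2195 kJ/min
Sensible, feed 36.2→25 °C: -205.09 kJ/min
Outlet flows (mol/min): A 58.424, B 50.576, H₂O 50.576
Sensible, products 25→107 °C: 1572.1 kJ/min
Q = ΔH = 3562 kJ/min = 59.367 kW
Heat supplied = 213.72 MJ/h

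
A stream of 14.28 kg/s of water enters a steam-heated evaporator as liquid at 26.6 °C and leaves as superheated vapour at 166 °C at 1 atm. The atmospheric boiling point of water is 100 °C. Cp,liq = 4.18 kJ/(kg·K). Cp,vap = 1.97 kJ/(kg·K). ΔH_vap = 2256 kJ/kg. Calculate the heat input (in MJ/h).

liquid 26.6→100 °C: 306.81 kJ/kg
vaporisation at 100 °C: 2256 kJ/kg
vapour 100→166 °C: 130.02 kJ/kg
Δh = 306.81 + 2256 + 130.02 = 2692.8 kJ/kg
Q = ṁ·Δh = 14.28 kg/s × 2692.8 kJ/kg = 38454 kJ/s
|Q| = 38454 kW = 138430 MJ/h

Q = 138000 MJ/h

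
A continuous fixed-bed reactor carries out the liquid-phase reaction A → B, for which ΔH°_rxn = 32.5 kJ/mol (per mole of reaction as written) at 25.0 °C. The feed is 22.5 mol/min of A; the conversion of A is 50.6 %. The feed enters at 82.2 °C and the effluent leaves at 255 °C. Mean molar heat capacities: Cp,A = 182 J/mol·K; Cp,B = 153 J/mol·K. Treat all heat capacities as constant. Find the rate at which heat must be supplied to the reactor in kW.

Q_in = 16.7 kW

Extent of reaction ξ = 0.506 × 22.5 = 11.385 mol/min
Reaction term: ξ·ΔH°_rxn = 11.385 × 32.5 = 370.01 kJ/min
Sensible, feed 82.2→25 °C: -234.23 kJ/min
Outlet flows (mol/min): A 11.115, B 11.385
Sensible, products 25→255 °C: 865.91 kJ/min
Q = ΔH = 1001.7 kJ/min = 16.695 kW
Heat supplied = 16.695 kW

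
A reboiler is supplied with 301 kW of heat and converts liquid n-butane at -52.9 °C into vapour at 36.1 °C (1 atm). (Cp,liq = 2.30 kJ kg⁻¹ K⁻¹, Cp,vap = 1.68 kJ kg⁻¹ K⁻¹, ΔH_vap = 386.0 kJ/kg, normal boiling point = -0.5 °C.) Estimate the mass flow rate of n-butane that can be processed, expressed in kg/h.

Δh = 2.30×(-0.5−-52.9) + 386.0 + 1.68×(36.1−-0.5) = 568.01 kJ/kg
Q = 301 kW = 301 kJ/s = 1.0836e+06 kJ/h
ṁ = Q/Δh = 1.0836e+06 / 568.01 = 1907.7 kg/h

ṁ = 1910 kg/h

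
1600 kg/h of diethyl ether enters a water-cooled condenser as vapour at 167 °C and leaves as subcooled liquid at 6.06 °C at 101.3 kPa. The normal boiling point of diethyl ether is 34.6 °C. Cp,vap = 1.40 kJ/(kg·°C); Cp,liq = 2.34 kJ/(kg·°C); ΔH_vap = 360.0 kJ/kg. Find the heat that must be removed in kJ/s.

Q_c = 272 kJ/s

vapour 167→34.6 °C: -185.36 kJ/kg
condensation at 34.6 °C: -360 kJ/kg
liquid 34.6→6.06 °C: -66.784 kJ/kg
Δh = -185.36 + -360 + -66.784 = -612.14 kJ/kg
Q = ṁ·Δh = 1600 kg/h × -612.14 kJ/kg = -979430 kJ/h
|Q| = 272.06 kW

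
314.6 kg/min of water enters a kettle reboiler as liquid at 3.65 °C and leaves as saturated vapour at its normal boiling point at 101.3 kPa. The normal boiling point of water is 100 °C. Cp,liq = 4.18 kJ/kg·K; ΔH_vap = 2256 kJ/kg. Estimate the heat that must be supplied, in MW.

liquid 3.65→100 °C: 402.74 kJ/kg
vaporisation at 100 °C: 2256 kJ/kg
Δh = 402.74 + 2256 = 2658.7 kJ/kg
Q = ṁ·Δh = 314.6 kg/min × 2658.7 kJ/kg = 836440 kJ/min
|Q| = 13941 kW = 13.941 MW

Q = 13.9 MW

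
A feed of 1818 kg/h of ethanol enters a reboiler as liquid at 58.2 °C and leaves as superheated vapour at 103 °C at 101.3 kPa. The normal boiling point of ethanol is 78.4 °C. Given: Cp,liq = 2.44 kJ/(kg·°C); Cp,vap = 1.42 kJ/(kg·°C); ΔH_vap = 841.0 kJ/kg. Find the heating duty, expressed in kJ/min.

Q = 28000 kJ/min

liquid 58.2→78.4 °C: 49.288 kJ/kg
vaporisation at 78.4 °C: 841 kJ/kg
vapour 78.4→103 °C: 34.932 kJ/kg
Δh = 49.288 + 841 + 34.932 = 925.22 kJ/kg
Q = ṁ·Δh = 1818 kg/h × 925.22 kJ/kg = 1.682e+06 kJ/h
|Q| = 467.24 kW = 28034 kJ/min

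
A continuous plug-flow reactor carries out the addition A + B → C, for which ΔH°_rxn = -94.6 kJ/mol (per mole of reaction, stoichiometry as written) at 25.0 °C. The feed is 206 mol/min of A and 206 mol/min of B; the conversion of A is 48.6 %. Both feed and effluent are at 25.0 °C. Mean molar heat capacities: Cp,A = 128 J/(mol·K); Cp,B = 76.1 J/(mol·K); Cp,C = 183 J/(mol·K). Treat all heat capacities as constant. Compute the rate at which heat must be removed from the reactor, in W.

Q_out = 158000 W

Extent of reaction ξ = 0.486 × 206 = 100.12 mol/min
Reaction term: ξ·ΔH°_rxn = 100.12 × -94.6 = -9471 kJ/min
Q = ΔH = -9471 kJ/min = -157.85 kW
Heat removed = 157850 W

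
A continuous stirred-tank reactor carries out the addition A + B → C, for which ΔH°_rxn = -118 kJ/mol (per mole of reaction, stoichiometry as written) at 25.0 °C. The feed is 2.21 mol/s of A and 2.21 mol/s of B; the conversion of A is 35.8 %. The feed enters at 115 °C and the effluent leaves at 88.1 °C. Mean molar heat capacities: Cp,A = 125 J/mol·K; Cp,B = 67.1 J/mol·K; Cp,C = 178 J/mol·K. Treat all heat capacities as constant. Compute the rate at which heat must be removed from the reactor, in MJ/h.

Extent of reaction ξ = 0.358 × 2.21 = 0.79118 mol/s
Reaction term: ξ·ΔH°_rxn = 0.79118 × -118 = -93.359 kJ/s
Sensible, feed 115→25 °C: -38.209 kJ/s
Outlet flows (mol/s): A 1.4188, B 1.4188, C 0.79118
Sensible, products 25→88.1 °C: 26.085 kJ/s
Q = ΔH = -105.48 kJ/s = -105.48 kW
Heat removed = 379.74 MJ/h

Q_out = 380 MJ/h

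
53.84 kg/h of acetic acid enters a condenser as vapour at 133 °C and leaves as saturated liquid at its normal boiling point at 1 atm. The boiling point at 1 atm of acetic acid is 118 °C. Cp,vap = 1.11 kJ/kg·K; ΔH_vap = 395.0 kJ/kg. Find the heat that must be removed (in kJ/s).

Q_c = 6.16 kJ/s

vapour 133→118 °C: -16.65 kJ/kg
condensation at 118 °C: -395 kJ/kg
Δh = -16.65 + -395 = -411.65 kJ/kg
Q = ṁ·Δh = 53.84 kg/h × -411.65 kJ/kg = -22163 kJ/h
|Q| = 6.1565 kW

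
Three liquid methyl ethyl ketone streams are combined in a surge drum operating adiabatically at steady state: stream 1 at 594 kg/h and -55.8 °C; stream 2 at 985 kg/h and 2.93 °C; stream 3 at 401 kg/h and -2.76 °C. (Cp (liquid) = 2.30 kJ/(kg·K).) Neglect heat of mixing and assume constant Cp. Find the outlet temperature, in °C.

T_out = -15.8 °C

No heat crosses the boundary, so H_out = H_in.
T_out = Σ ṁᵢCp,ᵢTᵢ / Σ ṁᵢCp,ᵢ
      = -72142 / 4554 = -15.841 °C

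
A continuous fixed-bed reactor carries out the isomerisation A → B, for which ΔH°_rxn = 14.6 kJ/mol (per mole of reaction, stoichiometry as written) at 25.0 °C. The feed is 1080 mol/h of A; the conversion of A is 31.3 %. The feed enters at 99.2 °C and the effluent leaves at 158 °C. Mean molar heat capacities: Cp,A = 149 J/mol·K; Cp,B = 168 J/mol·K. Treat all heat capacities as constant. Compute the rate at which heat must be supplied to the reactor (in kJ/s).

Extent of reaction ξ = 0.313 × 1080 = 338.04 mol/h
Reaction term: ξ·ΔH°_rxn = 338.04 × 14.6 = 4935.4 kJ/h
Sensible, feed 99.2→25 °C: -11940 kJ/h
Outlet flows (mol/h): A 741.96, B 338.04
Sensible, products 25→158 °C: 22257 kJ/h
Q = ΔH = 15252 kJ/h = 4.2366 kW
Heat supplied = 4.2366 kJ/s

Q_in = 4.24 kJ/s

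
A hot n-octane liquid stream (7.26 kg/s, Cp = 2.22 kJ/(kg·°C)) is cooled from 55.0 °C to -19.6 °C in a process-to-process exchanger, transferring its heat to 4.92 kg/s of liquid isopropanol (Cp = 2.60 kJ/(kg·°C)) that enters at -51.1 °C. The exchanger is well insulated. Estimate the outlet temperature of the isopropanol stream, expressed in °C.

T_c,out = 42.9 °C

Heat released by hot stream: Q = 7.26 × 2.22 × (55.0 − -19.6) = 1202.3 kJ/s
Energy balance on cold side (adiabatic exchanger): Q = ṁ_c·Cp_c·(T_c,out − T_c,in)
T_c,out = -51.1 + 1202.3/(4.92 × 2.60) = 42.892 °C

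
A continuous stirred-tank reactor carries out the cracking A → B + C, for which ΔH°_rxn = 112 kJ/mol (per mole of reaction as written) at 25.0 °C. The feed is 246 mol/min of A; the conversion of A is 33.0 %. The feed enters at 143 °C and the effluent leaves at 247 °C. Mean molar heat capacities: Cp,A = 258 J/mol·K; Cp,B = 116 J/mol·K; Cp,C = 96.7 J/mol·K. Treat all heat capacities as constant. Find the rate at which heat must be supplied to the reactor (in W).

Extent of reaction ξ = 0.330 × 246 = 81.18 mol/min
Reaction term: ξ·ΔH°_rxn = 81.18 × 112 = 9092.2 kJ/min
Sensible, feed 143→25 °C: -7489.2 kJ/min
Outlet flows (mol/min): A 164.82, B 81.18, C 81.18
Sensible, products 25→247 °C: 13274 kJ/min
Q = ΔH = 14876 kJ/min = 247.94 kW
Heat supplied = 247940 W

Q_in = 248000 W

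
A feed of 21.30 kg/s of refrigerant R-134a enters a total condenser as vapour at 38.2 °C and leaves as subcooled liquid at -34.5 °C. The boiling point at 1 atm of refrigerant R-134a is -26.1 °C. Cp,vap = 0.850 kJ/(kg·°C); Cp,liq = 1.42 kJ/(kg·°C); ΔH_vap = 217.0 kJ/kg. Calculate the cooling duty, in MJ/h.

Q_c = 21700 MJ/h

vapour 38.2→-26.1 °C: -54.655 kJ/kg
condensation at -26.1 °C: -217 kJ/kg
liquid -26.1→-34.5 °C: -11.928 kJ/kg
Δh = -54.655 + -217 + -11.928 = -283.58 kJ/kg
Q = ṁ·Δh = 21.30 kg/s × -283.58 kJ/kg = -6040.3 kJ/s
|Q| = 6040.3 kW = 21745 MJ/h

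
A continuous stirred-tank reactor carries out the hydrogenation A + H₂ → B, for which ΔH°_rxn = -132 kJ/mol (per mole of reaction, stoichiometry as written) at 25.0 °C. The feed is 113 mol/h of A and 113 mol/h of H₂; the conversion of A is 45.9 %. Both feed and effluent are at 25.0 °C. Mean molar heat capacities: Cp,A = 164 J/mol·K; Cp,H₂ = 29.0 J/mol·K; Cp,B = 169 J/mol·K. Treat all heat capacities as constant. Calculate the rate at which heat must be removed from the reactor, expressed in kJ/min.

Q_out = 114 kJ/min

Extent of reaction ξ = 0.459 × 113 = 51.867 mol/h
Reaction term: ξ·ΔH°_rxn = 51.867 × -132 = -6846.4 kJ/h
Q = ΔH = -6846.4 kJ/h = -1.9018 kW
Heat removed = 114.11 kJ/min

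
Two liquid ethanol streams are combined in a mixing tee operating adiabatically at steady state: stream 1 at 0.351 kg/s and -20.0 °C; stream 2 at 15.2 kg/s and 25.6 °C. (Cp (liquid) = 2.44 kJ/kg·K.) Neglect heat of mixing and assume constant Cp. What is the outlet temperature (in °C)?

Energy balance with Q = 0: Σ ṁᵢCp,ᵢ(T_out − Tᵢ) = 0
T_out = Σ ṁᵢCp,ᵢTᵢ / Σ ṁᵢCp,ᵢ
      = 932.32 / 37.944 = 24.571 °C

T_out = 24.6 °C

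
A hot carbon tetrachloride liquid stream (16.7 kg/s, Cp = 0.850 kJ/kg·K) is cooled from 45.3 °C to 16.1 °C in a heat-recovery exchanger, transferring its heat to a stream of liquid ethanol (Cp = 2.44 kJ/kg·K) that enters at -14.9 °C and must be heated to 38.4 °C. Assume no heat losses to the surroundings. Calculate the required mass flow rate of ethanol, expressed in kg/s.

Heat released by hot stream: Q = 16.7 × 0.850 × (45.3 − 16.1) = 414.49 kJ/s
Energy balance on cold side (adiabatic exchanger): Q = ṁ_c·Cp_c·(T_c,out − T_c,in)
ṁ_c = 414.49 / [2.44 × (38.4 − -14.9)] = 3.1871 kg/s

ṁ_c = 3.19 kg/s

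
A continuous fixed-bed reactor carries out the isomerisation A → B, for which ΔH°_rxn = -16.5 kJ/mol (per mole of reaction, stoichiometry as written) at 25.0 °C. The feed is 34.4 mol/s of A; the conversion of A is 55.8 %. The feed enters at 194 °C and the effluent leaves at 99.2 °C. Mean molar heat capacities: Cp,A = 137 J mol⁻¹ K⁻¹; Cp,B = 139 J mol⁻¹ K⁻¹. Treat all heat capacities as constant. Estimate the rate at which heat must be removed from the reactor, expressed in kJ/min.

Q_out = 45600 kJ/min

Extent of reaction ξ = 0.558 × 34.4 = 19.195 mol/s
Reaction term: ξ·ΔH°_rxn = 19.195 × -16.5 = -316.72 kJ/s
Sensible, feed 194→25 °C: -796.46 kJ/s
Outlet flows (mol/s): A 15.205, B 19.195
Sensible, products 25→99.2 °C: 352.54 kJ/s
Q = ΔH = -760.65 kJ/s = -760.65 kW
Heat removed = 45639 kJ/min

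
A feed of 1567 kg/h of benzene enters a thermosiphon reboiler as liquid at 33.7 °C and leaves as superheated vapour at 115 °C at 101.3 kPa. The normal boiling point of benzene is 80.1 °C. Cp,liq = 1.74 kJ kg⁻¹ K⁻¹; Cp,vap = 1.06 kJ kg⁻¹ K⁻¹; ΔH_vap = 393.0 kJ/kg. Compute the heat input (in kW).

Q = 222 kW

liquid 33.7→80.1 °C: 80.736 kJ/kg
vaporisation at 80.1 °C: 393 kJ/kg
vapour 80.1→115 °C: 36.994 kJ/kg
Δh = 80.736 + 393 + 36.994 = 510.73 kJ/kg
Q = ṁ·Δh = 1567 kg/h × 510.73 kJ/kg = 800310 kJ/h
|Q| = 222.31 kW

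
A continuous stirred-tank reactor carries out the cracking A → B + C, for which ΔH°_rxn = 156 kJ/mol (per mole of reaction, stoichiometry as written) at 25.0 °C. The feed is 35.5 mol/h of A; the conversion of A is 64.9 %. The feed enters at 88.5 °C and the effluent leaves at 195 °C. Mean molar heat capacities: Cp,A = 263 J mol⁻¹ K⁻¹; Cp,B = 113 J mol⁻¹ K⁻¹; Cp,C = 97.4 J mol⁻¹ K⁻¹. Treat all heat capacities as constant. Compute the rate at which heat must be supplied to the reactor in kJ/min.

Q_in = 73.0 kJ/min

Extent of reaction ξ = 0.649 × 35.5 = 23.04 mol/h
Reaction term: ξ·ΔH°_rxn = 23.04 × 156 = 3594.2 kJ/h
Sensible, feed 88.5→25 °C: -592.87 kJ/h
Outlet flows (mol/h): A 12.46, B 23.04, C 23.04
Sensible, products 25→195 °C: 1381.2 kJ/h
Q = ΔH = 4382.5 kJ/h = 1.2174 kW
Heat supplied = 73.041 kJ/min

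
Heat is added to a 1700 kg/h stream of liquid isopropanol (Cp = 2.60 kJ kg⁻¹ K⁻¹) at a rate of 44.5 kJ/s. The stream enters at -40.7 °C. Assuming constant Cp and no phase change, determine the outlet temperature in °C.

T_out = -4.46 °C

Q = 44.5 kJ/s = 160200 kJ/h
ΔT = Q/(ṁ·Cp) = 160200/(1700×2.60) = 36.244 K
T_out = -40.7 + 36.244 = -4.4557 °C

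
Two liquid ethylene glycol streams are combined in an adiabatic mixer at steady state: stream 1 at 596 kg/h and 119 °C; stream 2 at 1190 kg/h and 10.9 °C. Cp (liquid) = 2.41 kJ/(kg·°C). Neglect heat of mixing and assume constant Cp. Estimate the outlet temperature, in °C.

T_out = 47.0 °C

Adiabatic, steady state ⇒ Σ ṁᵢCp,ᵢ(T_out − Tᵢ) = 0
T_out = Σ ṁᵢCp,ᵢTᵢ / Σ ṁᵢCp,ᵢ
      = 202190 / 4304.3 = 46.974 °C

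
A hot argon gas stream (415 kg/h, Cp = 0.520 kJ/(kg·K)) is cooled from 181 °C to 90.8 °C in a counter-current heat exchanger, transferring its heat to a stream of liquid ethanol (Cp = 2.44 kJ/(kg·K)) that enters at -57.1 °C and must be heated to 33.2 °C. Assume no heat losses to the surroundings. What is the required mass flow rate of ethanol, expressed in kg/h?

ṁ_c = 88.3 kg/h

Heat released by hot stream: Q = 415 × 0.520 × (181 − 90.8) = 19465 kJ/h
Energy balance on cold side (adiabatic exchanger): Q = ṁ_c·Cp_c·(T_c,out − T_c,in)
ṁ_c = 19465 / [2.44 × (33.2 − -57.1)] = 88.345 kg/h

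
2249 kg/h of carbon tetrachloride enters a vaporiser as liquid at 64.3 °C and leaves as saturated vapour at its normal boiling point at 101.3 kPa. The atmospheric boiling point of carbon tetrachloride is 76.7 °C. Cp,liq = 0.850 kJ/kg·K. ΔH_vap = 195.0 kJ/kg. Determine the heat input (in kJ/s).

liquid 64.3→76.7 °C: 10.54 kJ/kg
vaporisation at 76.7 °C: 195 kJ/kg
Δh = 10.54 + 195 = 205.54 kJ/kg
Q = ṁ·Δh = 2249 kg/h × 205.54 kJ/kg = 462260 kJ/h
|Q| = 128.41 kW

Q = 128 kJ/s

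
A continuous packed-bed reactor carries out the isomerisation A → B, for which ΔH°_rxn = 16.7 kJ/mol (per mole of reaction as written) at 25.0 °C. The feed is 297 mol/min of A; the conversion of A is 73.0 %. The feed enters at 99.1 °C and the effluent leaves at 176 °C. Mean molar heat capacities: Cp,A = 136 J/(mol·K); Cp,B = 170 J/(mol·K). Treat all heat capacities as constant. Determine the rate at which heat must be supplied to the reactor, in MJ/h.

Extent of reaction ξ = 0.730 × 297 = 216.81 mol/min
Reaction term: ξ·ΔH°_rxn = 216.81 × 16.7 = 3620.7 kJ/min
Sensible, feed 99.1→25 °C: -2993 kJ/min
Outlet flows (mol/min): A 80.19, B 216.81
Sensible, products 25→176 °C: 7212.3 kJ/min
Q = ΔH = 7840 kJ/min = 130.67 kW
Heat supplied = 470.4 MJ/h

Q_in = 470 MJ/h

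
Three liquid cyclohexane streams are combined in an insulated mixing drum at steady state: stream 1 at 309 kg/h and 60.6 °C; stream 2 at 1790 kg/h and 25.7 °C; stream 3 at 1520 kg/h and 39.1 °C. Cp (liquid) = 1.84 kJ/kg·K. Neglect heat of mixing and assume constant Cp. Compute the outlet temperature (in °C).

No heat crosses the boundary, so H_out = H_in.
T_out = Σ ṁᵢCp,ᵢTᵢ / Σ ṁᵢCp,ᵢ
      = 228460 / 6659 = 34.308 °C

T_out = 34.3 °C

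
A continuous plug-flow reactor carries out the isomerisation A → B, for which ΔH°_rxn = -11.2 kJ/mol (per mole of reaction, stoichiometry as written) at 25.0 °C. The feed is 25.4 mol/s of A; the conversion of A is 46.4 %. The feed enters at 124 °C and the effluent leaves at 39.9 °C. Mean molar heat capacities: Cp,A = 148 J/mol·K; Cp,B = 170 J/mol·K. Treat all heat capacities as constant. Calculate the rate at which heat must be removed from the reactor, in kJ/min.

Extent of reaction ξ = 0.464 × 25.4 = 11.786 mol/s
Reaction term: ξ·ΔH°_rxn = 11.786 × -11.2 = -132 kJ/s
Sensible, feed 124→25 °C: -372.16 kJ/s
Outlet flows (mol/s): A 13.614, B 11.786
Sensible, products 25→39.9 °C: 59.875 kJ/s
Q = ΔH = -444.28 kJ/s = -444.28 kW
Heat removed = 26657 kJ/min

Q_out = 26700 kJ/min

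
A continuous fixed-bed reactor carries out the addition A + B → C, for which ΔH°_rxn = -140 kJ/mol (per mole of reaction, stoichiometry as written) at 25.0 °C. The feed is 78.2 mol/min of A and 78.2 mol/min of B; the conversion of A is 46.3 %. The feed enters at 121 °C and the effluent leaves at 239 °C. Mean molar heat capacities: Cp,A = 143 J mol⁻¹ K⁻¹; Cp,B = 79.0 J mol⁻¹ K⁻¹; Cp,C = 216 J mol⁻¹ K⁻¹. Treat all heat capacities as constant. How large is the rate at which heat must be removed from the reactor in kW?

Extent of reaction ξ = 0.463 × 78.2 = 36.207 mol/min
Reaction term: ξ·ΔH°_rxn = 36.207 × -140 = -5068.9 kJ/min
Sensible, feed 121→25 °C: -1666.6 kJ/min
Outlet flows (mol/min): A 41.993, B 41.993, C 36.207
Sensible, products 25→239 °C: 3668.6 kJ/min
Q = ΔH = -3066.9 kJ/min = -51.115 kW
Heat removed = 51.115 kW

Q_out = 51.1 kW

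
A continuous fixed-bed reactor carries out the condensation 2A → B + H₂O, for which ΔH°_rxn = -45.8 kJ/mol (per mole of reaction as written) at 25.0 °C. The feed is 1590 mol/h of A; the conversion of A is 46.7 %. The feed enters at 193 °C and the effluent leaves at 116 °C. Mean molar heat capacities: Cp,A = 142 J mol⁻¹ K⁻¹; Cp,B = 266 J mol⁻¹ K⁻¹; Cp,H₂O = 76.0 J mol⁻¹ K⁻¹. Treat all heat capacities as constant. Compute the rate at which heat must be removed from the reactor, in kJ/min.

Extent of reaction ξ = 0.467 × 1590 / 2 = 371.27 mol/h
Reaction term: ξ·ΔH°_rxn = 371.27 × -45.8 = -17004 kJ/h
Sensible, feed 193→25 °C: -37931 kJ/h
Outlet flows (mol/h): A 847.47, B 371.27, H₂O 371.27
Sensible, products 25→116 °C: 22506 kJ/h
Q = ΔH = -32429 kJ/h = -9.0082 kW
Heat removed = 540.49 kJ/min

Q_out = 540 kJ/min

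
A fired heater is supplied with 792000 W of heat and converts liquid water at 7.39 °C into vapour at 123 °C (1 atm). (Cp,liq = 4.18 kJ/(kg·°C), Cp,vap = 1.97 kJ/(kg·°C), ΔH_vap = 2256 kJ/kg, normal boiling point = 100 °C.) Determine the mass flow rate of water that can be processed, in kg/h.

Δh = 4.18×(100−7.39) + 2256 + 1.97×(123−100) = 2688.4 kJ/kg
Q = 792000 W = 792 kJ/s = 2.8512e+06 kJ/h
ṁ = Q/Δh = 2.8512e+06 / 2688.4 = 1060.5 kg/h

ṁ = 1060 kg/h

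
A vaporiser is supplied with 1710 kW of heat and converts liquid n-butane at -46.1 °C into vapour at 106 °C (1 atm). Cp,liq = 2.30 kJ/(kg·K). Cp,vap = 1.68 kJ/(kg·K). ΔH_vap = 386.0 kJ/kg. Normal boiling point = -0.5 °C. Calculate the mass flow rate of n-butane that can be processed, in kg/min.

Δh = 2.30×(-0.5−-46.1) + 386.0 + 1.68×(106−-0.5) = 669.8 kJ/kg
Q = 1710 kW = 1710 kJ/s = 102600 kJ/min
ṁ = Q/Δh = 102600 / 669.8 = 153.18 kg/min

ṁ = 153 kg/min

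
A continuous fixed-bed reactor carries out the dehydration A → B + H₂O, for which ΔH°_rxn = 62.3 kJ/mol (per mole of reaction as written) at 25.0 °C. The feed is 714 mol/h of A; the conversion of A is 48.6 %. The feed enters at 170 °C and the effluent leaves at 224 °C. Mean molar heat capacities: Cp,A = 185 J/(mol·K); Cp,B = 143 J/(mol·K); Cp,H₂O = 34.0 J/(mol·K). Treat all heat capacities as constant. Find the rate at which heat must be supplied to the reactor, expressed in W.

Q_in = 7830 W

Extent of reaction ξ = 0.486 × 714 = 347 mol/h
Reaction term: ξ·ΔH°_rxn = 347 × 62.3 = 21618 kJ/h
Sensible, feed 170→25 °C: -19153 kJ/h
Outlet flows (mol/h): A 367, B 347, H₂O 347
Sensible, products 25→224 °C: 25733 kJ/h
Q = ΔH = 28199 kJ/h = 7.833 kW
Heat supplied = 7833 W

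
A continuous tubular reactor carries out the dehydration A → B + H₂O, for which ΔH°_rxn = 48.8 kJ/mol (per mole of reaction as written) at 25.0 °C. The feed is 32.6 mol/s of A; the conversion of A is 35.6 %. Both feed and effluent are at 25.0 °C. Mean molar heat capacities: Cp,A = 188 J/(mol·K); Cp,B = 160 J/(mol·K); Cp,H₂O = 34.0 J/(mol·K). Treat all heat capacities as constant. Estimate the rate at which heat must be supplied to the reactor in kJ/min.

Extent of reaction ξ = 0.356 × 32.6 = 11.606 mol/s
Reaction term: ξ·ΔH°_rxn = 11.606 × 48.8 = 566.35 kJ/s
Q = ΔH = 566.35 kJ/s = 566.35 kW
Heat supplied = 33981 kJ/min

Q_in = 34000 kJ/min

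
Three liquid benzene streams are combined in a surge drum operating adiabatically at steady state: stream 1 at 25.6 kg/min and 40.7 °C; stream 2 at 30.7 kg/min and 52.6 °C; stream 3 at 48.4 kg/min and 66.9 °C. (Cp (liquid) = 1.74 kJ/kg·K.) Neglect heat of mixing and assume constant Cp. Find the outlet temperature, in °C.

T_out = 56.3 °C

Energy balance with Q = 0: Σ ṁᵢCp,ᵢ(T_out − Tᵢ) = 0
T_out = Σ ṁᵢCp,ᵢTᵢ / Σ ṁᵢCp,ᵢ
      = 10257 / 182.18 = 56.301 °C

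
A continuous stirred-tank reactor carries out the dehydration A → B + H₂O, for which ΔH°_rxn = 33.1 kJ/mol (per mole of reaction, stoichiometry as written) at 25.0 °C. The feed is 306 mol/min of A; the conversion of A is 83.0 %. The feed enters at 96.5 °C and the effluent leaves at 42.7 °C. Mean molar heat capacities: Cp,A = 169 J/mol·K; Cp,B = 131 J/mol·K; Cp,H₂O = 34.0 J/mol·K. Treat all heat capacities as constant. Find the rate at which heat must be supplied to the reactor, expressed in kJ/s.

Q_in = 93.4 kJ/s

Extent of reaction ξ = 0.830 × 306 = 253.98 mol/min
Reaction term: ξ·ΔH°_rxn = 253.98 × 33.1 = 8406.7 kJ/min
Sensible, feed 96.5→25 °C: -3697.6 kJ/min
Outlet flows (mol/min): A 52.02, B 253.98, H₂O 253.98
Sensible, products 25→42.7 °C: 897.36 kJ/min
Q = ΔH = 5606.5 kJ/min = 93.442 kW
Heat supplied = 93.442 kJ/s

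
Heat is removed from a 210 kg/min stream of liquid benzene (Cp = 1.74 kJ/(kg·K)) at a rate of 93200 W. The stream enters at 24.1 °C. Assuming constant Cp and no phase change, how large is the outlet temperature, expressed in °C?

T_out = 8.80 °C

Q = 93200 W = 5592 kJ/min
ΔT = Q/(ṁ·Cp) = 5592/(210×1.74) = 15.304 K
T_out = 24.1 − 15.304 = 8.7962 °C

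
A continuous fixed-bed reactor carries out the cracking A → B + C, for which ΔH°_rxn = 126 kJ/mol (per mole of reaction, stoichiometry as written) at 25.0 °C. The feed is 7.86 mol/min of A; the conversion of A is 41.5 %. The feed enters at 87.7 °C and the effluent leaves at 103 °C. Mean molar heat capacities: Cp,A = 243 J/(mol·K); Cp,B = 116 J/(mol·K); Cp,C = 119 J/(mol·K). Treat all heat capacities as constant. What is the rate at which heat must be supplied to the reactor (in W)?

Q_in = 7300 W

Extent of reaction ξ = 0.415 × 7.86 = 3.2619 mol/min
Reaction term: ξ·ΔH°_rxn = 3.2619 × 126 = 411 kJ/min
Sensible, feed 87.7→25 °C: -119.76 kJ/min
Outlet flows (mol/min): A 4.5981, B 3.2619, C 3.2619
Sensible, products 25→103 °C: 146.94 kJ/min
Q = ΔH = 438.19 kJ/min = 7.3031 kW
Heat supplied = 7303.1 W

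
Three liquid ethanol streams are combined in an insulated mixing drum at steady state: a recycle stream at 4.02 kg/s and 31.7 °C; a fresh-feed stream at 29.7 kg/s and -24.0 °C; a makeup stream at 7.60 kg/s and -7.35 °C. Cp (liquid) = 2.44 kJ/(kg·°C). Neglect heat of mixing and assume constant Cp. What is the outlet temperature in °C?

No heat crosses the boundary, so H_out = H_in.
Σ ṁᵢCp,ᵢTᵢ = 4.02×2.44×31.7 + 29.7×2.44×-24.0 + 7.60×2.44×-7.35 = -1564.6
Σ ṁᵢCp,ᵢ = 4.02×2.44 + 29.7×2.44 + 7.60×2.44 = 100.82
T_out = -1564.6 / 100.82 = -15.519 °C

T_out = -15.5 °C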